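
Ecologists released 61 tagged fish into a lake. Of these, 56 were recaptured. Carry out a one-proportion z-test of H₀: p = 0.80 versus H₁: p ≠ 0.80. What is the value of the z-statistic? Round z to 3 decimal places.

z = 2.305

The sample proportion is 56/61 = 0.91803.
SE₀ = √(0.80·0.20/61) = 0.051215.
z = (0.91803 − 0.80)/0.051215 = 0.11803/0.051215 = 2.305.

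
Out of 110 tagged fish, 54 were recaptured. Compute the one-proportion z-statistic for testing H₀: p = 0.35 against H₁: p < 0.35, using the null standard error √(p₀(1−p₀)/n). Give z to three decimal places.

z = 3.098

Sample proportion p̂ = 54/110 = 0.49091.
SE₀ = √(0.35·0.65/110) = 0.045477.
z = (0.49091 − 0.35)/0.045477 = 0.14091/0.045477 = 3.098.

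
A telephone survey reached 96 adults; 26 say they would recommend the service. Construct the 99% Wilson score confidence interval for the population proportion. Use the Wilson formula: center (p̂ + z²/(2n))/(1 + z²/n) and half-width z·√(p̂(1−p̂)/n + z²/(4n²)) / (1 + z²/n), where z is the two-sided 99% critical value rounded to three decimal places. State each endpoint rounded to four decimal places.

(0.1717, 0.3996)

p̂ = 26/96 = 0.27083; z = 2.576, so z² = 6.635776.
Denominator 1 + z²/n = 1 + 6.635776/96 = 1.069123.
Center = (0.27083 + 0.034561)/1.069123 = 0.28565.
Radicand: p̂(1−p̂)/n + z²/(4n²) = 0.002057111 + 0.000180007 = 0.002237118.
Half-width = z·√(radicand)/denom = 2.576·0.047298/1.069123 = 0.11396.
CI: 0.28565 ± 0.11396 = (0.1717, 0.3996).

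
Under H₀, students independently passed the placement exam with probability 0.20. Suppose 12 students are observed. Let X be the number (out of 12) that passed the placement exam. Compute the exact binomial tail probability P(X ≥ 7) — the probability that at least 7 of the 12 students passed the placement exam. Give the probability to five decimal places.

X is binomial with n = 12 and p = 0.20.
P(X ≥ 7) = Σ_{j=7}^{12} C(12,j)·0.20^j·0.80^{12−j}.
= 0.003322 + 0.000519 + 0.000058 + 0.000004 + 0.000000 + 0.000000 = 0.00390.

P = 0.00390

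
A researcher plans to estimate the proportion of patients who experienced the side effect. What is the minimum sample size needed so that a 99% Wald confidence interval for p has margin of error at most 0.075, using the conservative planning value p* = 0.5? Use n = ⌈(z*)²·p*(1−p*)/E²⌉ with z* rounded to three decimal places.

For 99% confidence, z* = 2.576.
p*(1−p*) = 0.50·0.50 = 0.2500.
Required n before rounding: 6.635776 × 0.2500 / 0.075² = 294.923.
⌈294.923⌉ = 295.

n = 295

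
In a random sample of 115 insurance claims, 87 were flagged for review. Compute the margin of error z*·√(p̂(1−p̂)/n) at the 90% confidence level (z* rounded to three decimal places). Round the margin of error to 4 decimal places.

ME = 0.0658

Sample proportion p̂ = 87/115 = 0.75652.
SE = √(p̂(1−p̂)/n) = √(0.184197/115) = 0.040021.
z* = 1.645 at the 90% level.
Margin of error = z*·SE = 1.645 × 0.040021 = 0.0658.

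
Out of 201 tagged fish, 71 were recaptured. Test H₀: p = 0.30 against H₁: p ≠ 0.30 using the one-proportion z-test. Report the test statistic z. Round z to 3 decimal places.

Sample proportion p̂ = 71/201 = 0.35323.
Under H₀, SE = √(p₀(1−p₀)/n) = √(0.30·0.70/201) = √0.001044776 = 0.032323.
z = (0.35323 − 0.30)/0.032323 = 0.05323/0.032323 = 1.647.

z = 1.647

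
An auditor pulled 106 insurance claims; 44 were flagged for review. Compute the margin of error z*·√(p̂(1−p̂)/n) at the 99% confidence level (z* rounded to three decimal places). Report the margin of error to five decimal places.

ME = 0.12328

With x = 44 successes in n = 106, p̂ = 0.41509.
SE(p̂) = √(0.41509·0.58491/106) = 0.047859.
The 99% critical value is z* = 2.576.
So ME = 0.12328.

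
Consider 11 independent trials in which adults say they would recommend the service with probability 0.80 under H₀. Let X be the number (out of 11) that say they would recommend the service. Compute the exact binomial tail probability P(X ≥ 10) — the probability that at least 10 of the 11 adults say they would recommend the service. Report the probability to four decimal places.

X is binomial with n = 11 and p = 0.80.
P(X ≥ 10) = C(11,10)·0.80^10·0.20^1 + C(11,11)·0.80^11·0.20^0.
= 0.236223 + 0.085899 = 0.3221.

P = 0.3221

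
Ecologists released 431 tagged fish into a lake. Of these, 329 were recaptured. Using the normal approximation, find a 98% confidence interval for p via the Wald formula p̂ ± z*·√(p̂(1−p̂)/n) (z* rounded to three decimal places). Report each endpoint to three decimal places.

p̂ = 329/431 = 0.76334.
SE(p̂) = √(0.76334·0.23666/431) = 0.020473.
The 98% critical value is z* = 2.326.
Margin of error: 2.326 × 0.020473 = 0.04762.
Interval: 0.76334 ± 0.04762 → (0.716, 0.811).

(0.716, 0.811)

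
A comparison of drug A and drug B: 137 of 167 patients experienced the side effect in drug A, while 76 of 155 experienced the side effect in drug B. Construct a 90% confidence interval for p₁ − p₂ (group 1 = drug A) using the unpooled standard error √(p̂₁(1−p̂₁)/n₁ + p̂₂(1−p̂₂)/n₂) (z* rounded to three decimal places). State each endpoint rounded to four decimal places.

(0.2479, 0.4122)

p̂₁ = 0.82036, p̂₂ = 0.49032, so the observed difference is 0.33004.
Unpooled SE = √(p̂₁(1−p̂₁)/n₁ + p̂₂(1−p̂₂)/n₂) = √(0.000882455 + 0.001612299) = 0.049948.
For 90% confidence, z* = 1.645. Margin = 1.645·0.049948 = 0.08216.
Interval: 0.33004 ± 0.08216 → (0.2479, 0.4122).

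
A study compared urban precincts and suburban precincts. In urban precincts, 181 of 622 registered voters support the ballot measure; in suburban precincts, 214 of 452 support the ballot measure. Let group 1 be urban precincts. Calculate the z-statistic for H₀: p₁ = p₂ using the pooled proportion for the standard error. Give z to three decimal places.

z = -6.122

p̂₁ = 181/622 = 0.29100, p̂₂ = 214/452 = 0.47345.
Pooled p̂ = (181+214)/(622+452) = 395/1074 = 0.36778.
Pooled SE = √[0.2325189·0.00382011] ≈ 0.029803.
z = -0.18245/0.029803 = -6.122.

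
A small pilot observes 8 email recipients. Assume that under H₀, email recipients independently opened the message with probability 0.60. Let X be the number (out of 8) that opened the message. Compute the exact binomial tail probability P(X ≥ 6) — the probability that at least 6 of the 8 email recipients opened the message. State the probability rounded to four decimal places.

X is binomial with n = 8 and p = 0.60.
P(X ≥ 6) = C(8,6)·0.60^6·0.40^2 + C(8,7)·0.60^7·0.40^1 + C(8,8)·0.60^8·0.40^0.
= 0.209019 + 0.089580 + 0.016796 = 0.3154.

P = 0.3154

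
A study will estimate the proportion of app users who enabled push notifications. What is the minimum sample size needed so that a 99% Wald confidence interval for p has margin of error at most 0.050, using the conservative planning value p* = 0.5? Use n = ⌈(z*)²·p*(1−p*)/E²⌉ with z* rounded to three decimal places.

z* = 2.576 at the 99% level.
p*(1−p*) = 0.50·0.50 = 0.2500.
(z*)²·p*(1−p*)/E² = 6.635776·0.2500/0.002500 = 663.578.
⌈663.578⌉ = 664.

n = 664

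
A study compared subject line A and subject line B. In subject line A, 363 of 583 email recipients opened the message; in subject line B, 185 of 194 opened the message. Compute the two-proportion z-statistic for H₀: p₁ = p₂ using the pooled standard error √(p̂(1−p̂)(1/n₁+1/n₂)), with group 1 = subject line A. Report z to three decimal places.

Sample proportions: p̂₁ = 363/583 = 0.62264 and p̂₂ = 185/194 = 0.95361.
Pooled p̂ = (363+185)/(583+194) = 548/777 = 0.70528.
Pooled SE = √[0.2078615·0.00686991] ≈ 0.037789.
z = -0.33097/0.037789 = -8.758.

z = -8.758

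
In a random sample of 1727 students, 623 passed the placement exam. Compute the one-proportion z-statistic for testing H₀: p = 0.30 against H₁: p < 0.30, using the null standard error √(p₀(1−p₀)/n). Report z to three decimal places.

z = 5.508

p̂ = 623/1727 = 0.36074.
SE₀ = √(0.30·0.70/1727) = 0.011027.
z = (p̂ − p₀)/SE = (0.36074 − 0.30)/0.011027 = 5.508.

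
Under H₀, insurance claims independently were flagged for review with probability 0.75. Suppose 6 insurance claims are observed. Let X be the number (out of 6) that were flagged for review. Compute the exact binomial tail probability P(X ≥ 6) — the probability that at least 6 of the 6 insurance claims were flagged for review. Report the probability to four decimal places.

X ~ Binomial(n=6, p=0.75).
P(X ≥ 6) = C(6,6)·0.75^6·0.25^0.
= 0.177979 = 0.1780.

P = 0.1780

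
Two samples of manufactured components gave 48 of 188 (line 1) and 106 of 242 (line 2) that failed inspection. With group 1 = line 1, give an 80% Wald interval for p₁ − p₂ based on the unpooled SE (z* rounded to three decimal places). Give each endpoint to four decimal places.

p̂₁ = 48/188 = 0.25532, p̂₂ = 106/242 = 0.43802; p̂₁ − p̂₂ = -0.18270.
SE = √(0.001011337 + 0.001017182) = √0.002028519 = 0.045039.
For 80% confidence, z* = 1.282. Margin of error = 0.05774.
CI: -0.18270 ± 0.05774 = (-0.2404, -0.1250).

(-0.2404, -0.1250)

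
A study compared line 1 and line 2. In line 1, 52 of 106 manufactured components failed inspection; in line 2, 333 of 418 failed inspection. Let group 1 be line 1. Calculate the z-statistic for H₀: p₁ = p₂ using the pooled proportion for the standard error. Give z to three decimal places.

p̂₁ = 52/106 = 0.49057, p̂₂ = 333/418 = 0.79665.
Pooled p̂ = (52+333)/(106+418) = 385/524 = 0.73473.
SE = √[p̂(1−p̂)(1/n₁+1/n₂)] = √[0.73473·0.26527·(1/106+1/418)] ≈ 0.048010.
z = (p̂₁ − p̂₂)/SE = (0.49057 − 0.79665)/0.048010 = -0.30608/0.048010 = -6.375.

z = -6.375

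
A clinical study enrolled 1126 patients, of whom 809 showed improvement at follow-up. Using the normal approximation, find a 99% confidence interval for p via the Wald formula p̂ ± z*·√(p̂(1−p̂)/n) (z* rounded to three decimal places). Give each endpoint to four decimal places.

p̂ = 809/1126 = 0.71847.
SE(p̂) = √(0.71847·0.28153/1126) = 0.013403.
For 99% confidence, z* = 2.576.
Margin = 2.576·0.013403 = 0.03453.
CI: 0.71847 ± 0.03453 = (0.6839, 0.7530).

(0.6839, 0.7530)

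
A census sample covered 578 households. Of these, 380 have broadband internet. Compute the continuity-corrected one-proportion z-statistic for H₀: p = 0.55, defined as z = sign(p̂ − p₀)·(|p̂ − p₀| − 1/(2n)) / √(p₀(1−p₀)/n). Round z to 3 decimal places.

Sample proportion p̂ = 380/578 = 0.65744. p̂ − p₀ = 0.107439.
1/(2n) = 0.000865.
Corrected numerator: |0.107439| − 0.000865 = 0.106574.
Under H₀, SE = √(p₀(1−p₀)/n) = √(0.55·0.45/578) = √0.000428201 = 0.020693.
z = (+)0.106574/0.020693 = 5.150.

z = 5.150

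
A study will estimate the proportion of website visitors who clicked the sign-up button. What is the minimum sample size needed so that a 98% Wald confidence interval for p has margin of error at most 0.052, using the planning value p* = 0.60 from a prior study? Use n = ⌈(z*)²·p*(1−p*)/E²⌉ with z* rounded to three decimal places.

n = 481

z* = 2.326 at the 98% level.
p*(1−p*) = 0.2400.
Required n before rounding: 5.410276 × 0.2400 / 0.052² = 480.202.
Rounding up, n = 481.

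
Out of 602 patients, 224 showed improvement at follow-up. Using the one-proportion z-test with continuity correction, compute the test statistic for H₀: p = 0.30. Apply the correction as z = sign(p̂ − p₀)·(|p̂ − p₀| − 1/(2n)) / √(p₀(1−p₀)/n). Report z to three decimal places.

z = 3.815

The sample proportion is 224/602 = 0.37209. p̂ − p₀ = 0.072093.
Continuity correction 1/(2n) = 1/1204 = 0.000831.
Corrected numerator: |0.072093| − 0.000831 = 0.071262.
SE₀ = √(0.30·0.70/602) = 0.018677.
z = +0.071262/0.018677 = 3.815.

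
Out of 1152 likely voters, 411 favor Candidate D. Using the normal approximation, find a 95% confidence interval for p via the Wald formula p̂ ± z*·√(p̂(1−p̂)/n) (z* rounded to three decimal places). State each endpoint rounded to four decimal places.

The sample proportion is 411/1152 = 0.35677.
SE = √(p̂(1−p̂)/n) = √(0.229485/1152) = 0.014114.
For 95% confidence, z* = 1.960.
Margin of error: 1.960 × 0.014114 = 0.02766.
CI: 0.35677 ± 0.02766 = (0.3291, 0.3844).

(0.3291, 0.3844)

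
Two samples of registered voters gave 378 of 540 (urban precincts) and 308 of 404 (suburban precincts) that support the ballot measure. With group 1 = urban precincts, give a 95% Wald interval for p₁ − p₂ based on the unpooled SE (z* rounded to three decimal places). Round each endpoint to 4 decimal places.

(-0.1191, -0.0057)

p̂₁ = 378/540 = 0.70000, p̂₂ = 308/404 = 0.76238; p̂₁ − p̂₂ = -0.06238.
SE = √(0.000388889 + 0.000448413) = √0.000837302 = 0.028936.
For 95% confidence, z* = 1.960. Margin = 1.960·0.028936 = 0.05671.
Interval: -0.06238 ± 0.05671 → (-0.1191, -0.0057).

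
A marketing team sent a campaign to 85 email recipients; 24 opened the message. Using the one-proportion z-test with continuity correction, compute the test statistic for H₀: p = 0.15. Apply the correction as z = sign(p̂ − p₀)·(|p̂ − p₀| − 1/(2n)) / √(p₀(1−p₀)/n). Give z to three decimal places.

z = 3.265

The sample proportion is 24/85 = 0.28235. p̂ − p₀ = 0.132353.
Continuity correction 1/(2n) = 1/170 = 0.005882.
Corrected numerator: |0.132353| − 0.005882 = 0.126471.
SE₀ = √(0.15·0.85/85) = 0.038730.
z = +0.126471/0.038730 = 3.265.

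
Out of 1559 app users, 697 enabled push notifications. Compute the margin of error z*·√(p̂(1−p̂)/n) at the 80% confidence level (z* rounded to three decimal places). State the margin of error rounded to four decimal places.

Sample proportion p̂ = 697/1559 = 0.44708.
SE = √(p̂(1−p̂)/n) = √(0.247200/1559) = 0.012592.
z* = 1.282 at the 80% level.
So ME = 0.0161.

ME = 0.0161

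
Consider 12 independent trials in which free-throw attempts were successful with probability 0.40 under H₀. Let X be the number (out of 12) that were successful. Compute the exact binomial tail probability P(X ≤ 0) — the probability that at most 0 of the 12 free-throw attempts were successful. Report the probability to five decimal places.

P = 0.00218

X is binomial with n = 12 and p = 0.40.
P(X ≤ 0) = C(12,0)·0.40^0·0.60^12.
= 0.002177 = 0.00218.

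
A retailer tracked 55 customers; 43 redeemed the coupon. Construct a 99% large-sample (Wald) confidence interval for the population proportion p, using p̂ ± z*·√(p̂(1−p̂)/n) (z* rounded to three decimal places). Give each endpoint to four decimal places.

With x = 43 successes in n = 55, p̂ = 0.78182.
SE = √(p̂(1−p̂)/n) = √(0.170579/55) = 0.055690.
For 99% confidence, z* = 2.576.
Margin of error: 2.576 × 0.055690 = 0.14346.
Interval: 0.78182 ± 0.14346 → (0.6384, 0.9253).

(0.6384, 0.9253)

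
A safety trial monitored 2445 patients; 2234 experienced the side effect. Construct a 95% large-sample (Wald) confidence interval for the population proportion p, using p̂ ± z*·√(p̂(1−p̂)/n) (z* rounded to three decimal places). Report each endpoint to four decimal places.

(0.9026, 0.9248)

p̂ = 2234/2445 = 0.91370.
SE(p̂) = √(0.91370·0.08630/2445) = 0.005679.
z* = 1.960 at the 95% level.
Margin = 1.960·0.005679 = 0.01113.
CI: 0.91370 ± 0.01113 = (0.9026, 0.9248).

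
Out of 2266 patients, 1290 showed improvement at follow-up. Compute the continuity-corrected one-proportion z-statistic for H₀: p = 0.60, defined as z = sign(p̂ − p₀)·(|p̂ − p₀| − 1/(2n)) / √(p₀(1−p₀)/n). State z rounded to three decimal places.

z = -2.963

p̂ = 1290/2266 = 0.56929. p̂ − p₀ = -0.030715.
Continuity correction 1/(2n) = 1/4532 = 0.000221.
Corrected numerator: |-0.030715| − 0.000221 = 0.030494.
Under H₀, SE = √(p₀(1−p₀)/n) = √(0.60·0.40/2266) = √0.000105914 = 0.010291.
z = −0.030494/0.010291 = -2.963.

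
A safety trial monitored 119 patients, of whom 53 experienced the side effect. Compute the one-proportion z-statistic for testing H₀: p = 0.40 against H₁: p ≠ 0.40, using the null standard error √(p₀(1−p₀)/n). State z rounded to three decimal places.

With x = 53 successes in n = 119, p̂ = 0.44538.
SE₀ = √(0.40·0.60/119) = 0.044909.
Test statistic: z = 0.04538/0.044909 = 1.010.

z = 1.010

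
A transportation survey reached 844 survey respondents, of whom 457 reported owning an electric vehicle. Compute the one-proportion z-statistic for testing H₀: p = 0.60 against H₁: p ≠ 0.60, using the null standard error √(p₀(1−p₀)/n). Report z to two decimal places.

z = -3.47

The sample proportion is 457/844 = 0.54147.
Under H₀, SE = √(p₀(1−p₀)/n) = √(0.60·0.40/844) = √0.000284360 = 0.016863.
z = (p̂ − p₀)/SE = (0.54147 − 0.60)/0.016863 = -3.47.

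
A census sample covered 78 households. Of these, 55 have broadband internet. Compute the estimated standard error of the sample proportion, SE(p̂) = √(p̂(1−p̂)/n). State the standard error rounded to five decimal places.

The sample proportion is 55/78 = 0.70513.
p̂(1−p̂) = 0.207922.
SE = √(0.207922/78) = √0.002665667 = 0.05163.

SE = 0.05163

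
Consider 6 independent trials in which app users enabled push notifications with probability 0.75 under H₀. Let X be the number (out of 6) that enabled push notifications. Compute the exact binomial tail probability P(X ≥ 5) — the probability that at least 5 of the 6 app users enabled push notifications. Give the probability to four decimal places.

P = 0.5339

X is binomial with n = 6 and p = 0.75.
P(X ≥ 5) = C(6,5)·0.75^5·0.25^1 + C(6,6)·0.75^6·0.25^0.
= 0.355957 + 0.177979 = 0.5339.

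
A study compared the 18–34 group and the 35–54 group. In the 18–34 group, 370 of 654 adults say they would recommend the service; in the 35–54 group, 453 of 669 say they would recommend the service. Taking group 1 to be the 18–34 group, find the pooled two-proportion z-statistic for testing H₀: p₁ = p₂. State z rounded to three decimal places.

z = -4.177

Sample proportions: p̂₁ = 370/654 = 0.56575 and p̂₂ = 453/669 = 0.67713.
Pooled p̂ = (370+453)/(654+669) = 823/1323 = 0.62207.
SE = √[p̂(1−p̂)(1/n₁+1/n₂)] = √[0.62207·0.37793·(1/654+1/669)] ≈ 0.026663.
z = (p̂₁ − p̂₂)/SE = (0.56575 − 0.67713)/0.026663 = -0.11138/0.026663 = -4.177.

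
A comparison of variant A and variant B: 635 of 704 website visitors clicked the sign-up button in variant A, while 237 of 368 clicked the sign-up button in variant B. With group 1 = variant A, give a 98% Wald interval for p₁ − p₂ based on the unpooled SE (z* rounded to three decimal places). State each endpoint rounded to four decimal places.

p̂₁ = 635/704 = 0.90199, p̂₂ = 237/368 = 0.64402; p̂₁ − p̂₂ = 0.25797.
Unpooled SE = √(p̂₁(1−p̂₁)/n₁ + p̂₂(1−p̂₂)/n₂) = √(0.000125575 + 0.000622983) = 0.027360.
z* = 2.326 at the 98% level. Margin of error = 0.06364.
So the interval runs from 0.1943 to 0.3216.

(0.1943, 0.3216)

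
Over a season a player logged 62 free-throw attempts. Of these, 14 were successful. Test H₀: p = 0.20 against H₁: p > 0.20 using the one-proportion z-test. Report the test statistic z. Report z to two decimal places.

The sample proportion is 14/62 = 0.22581.
SE₀ = √(0.20·0.80/62) = 0.050800.
z = (0.22581 − 0.20)/0.050800 = 0.02581/0.050800 = 0.51.

z = 0.51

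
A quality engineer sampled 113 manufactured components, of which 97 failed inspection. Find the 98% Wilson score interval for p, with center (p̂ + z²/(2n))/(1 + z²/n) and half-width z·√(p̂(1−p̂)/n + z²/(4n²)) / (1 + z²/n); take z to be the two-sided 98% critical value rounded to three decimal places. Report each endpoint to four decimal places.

p̂ = 97/113 = 0.85841; z = 2.326, so z² = 5.410276.
Denominator 1 + z²/n = 1 + 5.410276/113 = 1.047879.
Adjusted center: (0.85841 + z²/(2n))/1.047879 = 0.84203.
Radicand: p̂(1−p̂)/n + z²/(4n²) = 0.001075614 + 0.000105926 = 0.001181540.
Half-width = z·√(radicand)/denom = 2.326·0.034374/1.047879 = 0.07630.
So the interval runs from 0.7657 to 0.9183.

(0.7657, 0.9183)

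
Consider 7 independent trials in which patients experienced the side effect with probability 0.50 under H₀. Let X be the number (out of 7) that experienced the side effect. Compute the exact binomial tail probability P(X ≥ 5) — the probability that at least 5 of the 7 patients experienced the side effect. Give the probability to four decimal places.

X ~ Binomial(n=7, p=0.50).
P(X ≥ 5) = C(7,5)·0.50^5·0.50^2 + C(7,6)·0.50^6·0.50^1 + C(7,7)·0.50^7·0.50^0.
= 0.164062 + 0.054688 + 0.007812 = 0.2266.

P = 0.2266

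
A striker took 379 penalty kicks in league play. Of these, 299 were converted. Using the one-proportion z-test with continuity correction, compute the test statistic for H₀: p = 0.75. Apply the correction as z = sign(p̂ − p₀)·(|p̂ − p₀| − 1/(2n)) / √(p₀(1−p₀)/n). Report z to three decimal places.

z = 1.690

The sample proportion is 299/379 = 0.78892. p̂ − p₀ = 0.038918.
Continuity correction 1/(2n) = 1/758 = 0.001319.
Corrected numerator: |0.038918| − 0.001319 = 0.037599.
Under H₀, SE = √(p₀(1−p₀)/n) = √(0.75·0.25/379) = √0.000494723 = 0.022242.
z = (+)0.037599/0.022242 = 1.690.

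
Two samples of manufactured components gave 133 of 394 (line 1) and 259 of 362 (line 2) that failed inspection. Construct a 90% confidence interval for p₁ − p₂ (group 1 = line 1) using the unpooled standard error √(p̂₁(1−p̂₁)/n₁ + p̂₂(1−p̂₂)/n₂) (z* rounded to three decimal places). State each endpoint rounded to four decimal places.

p̂₁ = 133/394 = 0.33756, p̂₂ = 259/362 = 0.71547; p̂₁ − p̂₂ = -0.37791.
Unpooled SE = √(p̂₁(1−p̂₁)/n₁ + p̂₂(1−p̂₂)/n₂) = √(0.000567549 + 0.000562356) = 0.033614.
For 90% confidence, z* = 1.645. Margin = 1.645·0.033614 = 0.05530.
CI: -0.37791 ± 0.05530 = (-0.4332, -0.3226).

(-0.4332, -0.3226)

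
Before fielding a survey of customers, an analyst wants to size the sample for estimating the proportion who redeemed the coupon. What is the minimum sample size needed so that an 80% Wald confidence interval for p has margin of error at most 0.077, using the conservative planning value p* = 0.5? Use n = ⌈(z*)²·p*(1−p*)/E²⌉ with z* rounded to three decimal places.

The 80% critical value is z* = 1.282.
p*(1−p*) = 0.2500.
(z*)²·p*(1−p*)/E² = 1.643524·0.2500/0.005929 = 69.300.
Rounding up, n = 70.

n = 70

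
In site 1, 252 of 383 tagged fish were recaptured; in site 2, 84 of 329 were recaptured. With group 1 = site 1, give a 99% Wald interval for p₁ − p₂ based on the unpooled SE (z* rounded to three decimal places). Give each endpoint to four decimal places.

(0.3147, 0.4906)

p̂₁ = 0.65796, p̂₂ = 0.25532, so the observed difference is 0.40264.
Unpooled SE = √(p̂₁(1−p̂₁)/n₁ + p̂₂(1−p̂₂)/n₂) = √(0.000587592 + 0.000577907) = 0.034139.
z* = 2.576 at the 99% level. Margin of error = 0.08794.
So the interval runs from 0.3147 to 0.4906.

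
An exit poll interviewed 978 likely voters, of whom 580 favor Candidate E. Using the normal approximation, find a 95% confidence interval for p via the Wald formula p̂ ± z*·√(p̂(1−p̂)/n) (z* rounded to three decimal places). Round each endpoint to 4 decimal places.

p̂ = 580/978 = 0.59305.
SE(p̂) = √(0.59305·0.40695/978) = 0.015709.
The 95% critical value is z* = 1.960.
Margin = 1.960·0.015709 = 0.03079.
So the interval runs from 0.5623 to 0.6238.

(0.5623, 0.6238)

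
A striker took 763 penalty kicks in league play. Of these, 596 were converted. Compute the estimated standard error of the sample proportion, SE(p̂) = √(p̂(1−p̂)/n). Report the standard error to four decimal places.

The sample proportion is 596/763 = 0.78113.
p̂(1−p̂) = 0.170966.
Dividing by n and taking the root: √0.000224071 = 0.0150.

SE = 0.0150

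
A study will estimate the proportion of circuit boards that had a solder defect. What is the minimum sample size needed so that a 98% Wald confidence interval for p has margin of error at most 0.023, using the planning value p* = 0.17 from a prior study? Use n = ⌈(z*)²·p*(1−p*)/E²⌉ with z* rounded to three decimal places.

n = 1444

z* = 2.326 at the 98% level.
p*(1−p*) = 0.1411.
Required n before rounding: 5.410276 × 0.1411 / 0.023² = 1443.081.
⌈1443.081⌉ = 1444.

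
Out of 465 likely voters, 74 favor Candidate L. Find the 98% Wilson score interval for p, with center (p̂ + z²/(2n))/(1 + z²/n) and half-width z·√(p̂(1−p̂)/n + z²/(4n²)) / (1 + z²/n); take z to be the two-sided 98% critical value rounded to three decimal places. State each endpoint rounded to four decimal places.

Here p̂ = 74/465 = 0.15914 and z = 2.326 (z² = 5.410276).
Denominator 1 + z²/n = 1 + 5.410276/465 = 1.011635.
Adjusted center: (0.15914 + z²/(2n))/1.011635 = 0.16306.
Radicand: p̂(1−p̂)/n + z²/(4n²) = 0.000287773 + 0.000006255 = 0.000294028.
Half-width = z·√(radicand)/denom = 2.326·0.017147/1.011635 = 0.03943.
So the interval runs from 0.1236 to 0.2025.

(0.1236, 0.2025)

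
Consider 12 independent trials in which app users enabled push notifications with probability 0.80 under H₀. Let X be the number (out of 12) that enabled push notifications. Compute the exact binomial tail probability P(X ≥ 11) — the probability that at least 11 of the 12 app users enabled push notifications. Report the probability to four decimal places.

X is binomial with n = 12 and p = 0.80.
P(X ≥ 11) = C(12,11)·0.80^11·0.20^1 + C(12,12)·0.80^12·0.20^0.
= 0.206158 + 0.068719 = 0.2749.

P = 0.2749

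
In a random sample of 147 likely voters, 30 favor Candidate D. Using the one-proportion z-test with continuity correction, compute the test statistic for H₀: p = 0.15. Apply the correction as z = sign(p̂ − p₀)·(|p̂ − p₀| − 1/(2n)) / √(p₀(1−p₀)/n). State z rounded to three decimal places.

z = 1.721

p̂ = 30/147 = 0.20408. p̂ − p₀ = 0.054082.
1/(2n) = 0.003401.
Corrected numerator: |0.054082| − 0.003401 = 0.050681.
Null standard error: √(0.15·0.85/147) = √0.000867347 = 0.029451.
z = (+)0.050681/0.029451 = 1.721.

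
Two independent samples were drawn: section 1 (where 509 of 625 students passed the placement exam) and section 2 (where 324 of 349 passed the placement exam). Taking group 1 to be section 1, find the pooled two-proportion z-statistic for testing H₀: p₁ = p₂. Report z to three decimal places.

Sample proportions: p̂₁ = 509/625 = 0.81440 and p̂₂ = 324/349 = 0.92837.
Pooled p̂ = (509+324)/(625+349) = 833/974 = 0.85524.
Pooled SE = √[0.1238073·0.00446533] ≈ 0.023513.
z = -0.11397/0.023513 = -4.847.

z = -4.847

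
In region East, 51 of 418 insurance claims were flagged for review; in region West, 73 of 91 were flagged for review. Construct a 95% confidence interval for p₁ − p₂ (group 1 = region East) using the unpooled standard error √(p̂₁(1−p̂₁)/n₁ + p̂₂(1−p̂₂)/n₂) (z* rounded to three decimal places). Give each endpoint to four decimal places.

(-0.7678, -0.5925)

p̂₁ = 51/418 = 0.12201, p̂₂ = 73/91 = 0.80220; p̂₁ − p̂₂ = -0.68019.
SE = √(0.000256276 + 0.001743698) = √0.001999974 = 0.044721.
z* = 1.960 at the 95% level. Margin = 1.960·0.044721 = 0.08765.
CI: -0.68019 ± 0.08765 = (-0.7678, -0.5925).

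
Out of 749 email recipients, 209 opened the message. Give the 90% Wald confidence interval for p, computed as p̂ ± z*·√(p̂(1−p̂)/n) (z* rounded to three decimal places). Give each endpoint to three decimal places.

(0.252, 0.306)

p̂ = 209/749 = 0.27904.
SE = √(p̂(1−p̂)/n) = √(0.201176/749) = 0.016389.
The 90% critical value is z* = 1.645.
Margin = 1.645·0.016389 = 0.02696.
CI: 0.27904 ± 0.02696 = (0.252, 0.306).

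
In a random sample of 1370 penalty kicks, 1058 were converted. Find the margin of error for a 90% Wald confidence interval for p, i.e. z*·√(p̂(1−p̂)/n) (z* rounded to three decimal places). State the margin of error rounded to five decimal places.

ME = 0.01864

p̂ = 1058/1370 = 0.77226.
SE = √(p̂(1−p̂)/n) = √(0.175873/1370) = 0.011330.
For 90% confidence, z* = 1.645.
ME = 1.645·0.011330 = 0.01864.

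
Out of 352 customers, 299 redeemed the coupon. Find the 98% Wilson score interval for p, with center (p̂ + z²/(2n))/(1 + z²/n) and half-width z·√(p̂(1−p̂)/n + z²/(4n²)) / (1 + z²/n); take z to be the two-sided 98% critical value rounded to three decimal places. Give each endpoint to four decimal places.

(0.7998, 0.8885)

p̂ = 299/352 = 0.84943; z = 2.326, so z² = 5.410276.
1 + z²/n = 1.015370.
Adjusted center: (0.84943 + z²/(2n))/1.015370 = 0.84414.
Radicand: p̂(1−p̂)/n + z²/(4n²) = 0.000363345 + 0.000010916 = 0.000374261.
Half-width = 2.326·√0.000374261/1.015370 = 0.04432.
Interval: 0.84414 ± 0.04432 → (0.7998, 0.8885).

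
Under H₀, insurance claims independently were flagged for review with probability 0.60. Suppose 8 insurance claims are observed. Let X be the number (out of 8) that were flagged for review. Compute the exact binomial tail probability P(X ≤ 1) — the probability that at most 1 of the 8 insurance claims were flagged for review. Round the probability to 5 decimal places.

P = 0.00852

X ~ Binomial(n=8, p=0.60).
P(X ≤ 1) = C(8,0)·0.60^0·0.40^8 + C(8,1)·0.60^1·0.40^7.
= 0.000655 + 0.007864 = 0.00852.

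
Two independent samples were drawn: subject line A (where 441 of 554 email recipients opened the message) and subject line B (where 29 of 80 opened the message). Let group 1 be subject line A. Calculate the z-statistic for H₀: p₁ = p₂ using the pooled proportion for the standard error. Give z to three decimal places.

Sample proportions: p̂₁ = 441/554 = 0.79603 and p̂₂ = 29/80 = 0.36250.
Pooled p̂ = (441+29)/(554+80) = 470/634 = 0.74132.
Pooled SE = √[0.1917623·0.01430505] ≈ 0.052375.
z = (p̂₁ − p̂₂)/SE = (0.79603 − 0.36250)/0.052375 = 0.43353/0.052375 = 8.277.

z = 8.277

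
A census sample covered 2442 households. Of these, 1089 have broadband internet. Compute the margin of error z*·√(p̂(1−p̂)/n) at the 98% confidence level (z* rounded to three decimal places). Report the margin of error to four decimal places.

ME = 0.0234

p̂ = 1089/2442 = 0.44595.
SE(p̂) = √(0.44595·0.55405/2442) = 0.010059.
z* = 2.326 at the 98% level.
So ME = 0.0234.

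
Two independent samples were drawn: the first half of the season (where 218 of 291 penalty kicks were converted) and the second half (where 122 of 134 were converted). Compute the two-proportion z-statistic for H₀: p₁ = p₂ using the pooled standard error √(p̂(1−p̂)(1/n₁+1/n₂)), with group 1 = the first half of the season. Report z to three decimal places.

Sample proportions: p̂₁ = 218/291 = 0.74914 and p̂₂ = 122/134 = 0.91045.
Pooled p̂ = (218+122)/(291+134) = 340/425 = 0.80000.
SE = √[p̂(1−p̂)(1/n₁+1/n₂)] = √[0.80000·0.20000·(1/291+1/134)] ≈ 0.041760.
z = (p̂₁ − p̂₂)/SE = (0.74914 − 0.91045)/0.041760 = -0.16131/0.041760 = -3.863.

z = -3.863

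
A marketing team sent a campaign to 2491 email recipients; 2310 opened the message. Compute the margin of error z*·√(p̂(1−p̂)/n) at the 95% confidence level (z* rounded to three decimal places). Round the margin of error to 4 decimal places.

ME = 0.0102

The sample proportion is 2310/2491 = 0.92734.
SE(p̂) = √(0.92734·0.07266/2491) = 0.005201.
For 95% confidence, z* = 1.960.
ME = 1.960·0.005201 = 0.0102.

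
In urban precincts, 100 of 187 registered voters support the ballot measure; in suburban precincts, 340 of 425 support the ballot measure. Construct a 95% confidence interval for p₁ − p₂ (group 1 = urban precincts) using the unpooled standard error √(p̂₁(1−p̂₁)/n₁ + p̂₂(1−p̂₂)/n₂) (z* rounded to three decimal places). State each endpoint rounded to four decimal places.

p̂₁ = 0.53476, p̂₂ = 0.80000, so the observed difference is -0.26524.
SE = √(0.001330437 + 0.000376471) = √0.001706908 = 0.041315.
The 95% critical value is z* = 1.960. Margin = 1.960·0.041315 = 0.08098.
CI: -0.26524 ± 0.08098 = (-0.3462, -0.1843).

(-0.3462, -0.1843)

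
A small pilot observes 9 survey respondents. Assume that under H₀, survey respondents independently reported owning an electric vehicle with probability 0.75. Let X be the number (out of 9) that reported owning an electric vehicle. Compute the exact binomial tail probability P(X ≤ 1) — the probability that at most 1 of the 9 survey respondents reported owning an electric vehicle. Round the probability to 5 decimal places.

X is binomial with n = 9 and p = 0.75.
P(X ≤ 1) = C(9,0)·0.75^0·0.25^9 + C(9,1)·0.75^1·0.25^8.
= 0.000004 + 0.000103 = 0.00011.

P = 0.00011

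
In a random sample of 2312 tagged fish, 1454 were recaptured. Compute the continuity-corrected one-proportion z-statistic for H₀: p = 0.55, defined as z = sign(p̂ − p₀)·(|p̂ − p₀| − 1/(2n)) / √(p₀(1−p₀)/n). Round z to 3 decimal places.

Sample proportion p̂ = 1454/2312 = 0.62889. p̂ − p₀ = 0.078893.
Continuity correction 1/(2n) = 1/4624 = 0.000216.
Corrected numerator: |0.078893| − 0.000216 = 0.078677.
Null standard error: √(0.55·0.45/2312) = √0.000107050 = 0.010347.
z = (+)0.078677/0.010347 = 7.604.

z = 7.604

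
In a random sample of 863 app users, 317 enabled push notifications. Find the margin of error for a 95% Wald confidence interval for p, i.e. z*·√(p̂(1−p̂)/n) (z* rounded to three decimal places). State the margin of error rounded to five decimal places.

With x = 317 successes in n = 863, p̂ = 0.36732.
SE(p̂) = √(0.36732·0.63268/863) = 0.016410.
For 95% confidence, z* = 1.960.
ME = 1.960·0.016410 = 0.03216.

ME = 0.03216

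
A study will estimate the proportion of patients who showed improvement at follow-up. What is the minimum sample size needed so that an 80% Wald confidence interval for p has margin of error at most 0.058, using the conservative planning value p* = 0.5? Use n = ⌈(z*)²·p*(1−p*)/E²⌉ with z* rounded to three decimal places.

n = 123

z* = 1.282 at the 80% level.
p*(1−p*) = 0.50·0.50 = 0.2500.
(z*)²·p*(1−p*)/E² = 1.643524·0.2500/0.003364 = 122.141.
Rounding up, n = 123.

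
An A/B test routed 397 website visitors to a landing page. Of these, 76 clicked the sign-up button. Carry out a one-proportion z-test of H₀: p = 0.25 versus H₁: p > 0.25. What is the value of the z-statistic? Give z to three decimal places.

z = -2.695

Sample proportion p̂ = 76/397 = 0.19144.
Under H₀, SE = √(p₀(1−p₀)/n) = √(0.25·0.75/397) = √0.000472292 = 0.021732.
z = (p̂ − p₀)/SE = (0.19144 − 0.25)/0.021732 = -2.695.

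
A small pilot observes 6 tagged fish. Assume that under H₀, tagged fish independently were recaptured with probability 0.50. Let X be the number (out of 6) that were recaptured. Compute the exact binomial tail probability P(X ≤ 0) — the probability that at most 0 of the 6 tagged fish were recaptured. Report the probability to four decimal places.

P = 0.0156

X ~ Binomial(n=6, p=0.50).
P(X ≤ 0) = C(6,0)·0.50^0·0.50^6.
= 0.015625 = 0.0156.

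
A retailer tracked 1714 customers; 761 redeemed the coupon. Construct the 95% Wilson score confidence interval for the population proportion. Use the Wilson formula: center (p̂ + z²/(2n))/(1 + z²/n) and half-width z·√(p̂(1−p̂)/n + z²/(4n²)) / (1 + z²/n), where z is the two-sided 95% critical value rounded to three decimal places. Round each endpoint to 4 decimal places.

p̂ = 761/1714 = 0.44399; z = 1.960, so z² = 3.841600.
1 + z²/n = 1.002241.
Adjusted center: (0.44399 + z²/(2n))/1.002241 = 0.44412.
Radicand: p̂(1−p̂)/n + z²/(4n²) = 0.000144027 + 0.000000327 = 0.000144354.
Half-width = z·√(radicand)/denom = 1.960·0.012015/1.002241 = 0.02350.
So the interval runs from 0.4206 to 0.4676.

(0.4206, 0.4676)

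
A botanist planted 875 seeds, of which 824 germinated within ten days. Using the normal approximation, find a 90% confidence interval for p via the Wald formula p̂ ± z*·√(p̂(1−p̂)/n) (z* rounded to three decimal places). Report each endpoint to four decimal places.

(0.9287, 0.9547)

The sample proportion is 824/875 = 0.94171.
Standard error of p̂: √(0.054888/875) = √0.000062730 = 0.007920.
For 90% confidence, z* = 1.645.
Margin = 1.645·0.007920 = 0.01303.
Interval: 0.94171 ± 0.01303 → (0.9287, 0.9547).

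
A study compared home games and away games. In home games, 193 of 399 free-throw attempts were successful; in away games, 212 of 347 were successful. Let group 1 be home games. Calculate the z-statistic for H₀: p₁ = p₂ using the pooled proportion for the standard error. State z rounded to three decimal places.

Sample proportions: p̂₁ = 193/399 = 0.48371 and p̂₂ = 212/347 = 0.61095.
Pooled p̂ = (193+212)/(399+347) = 405/746 = 0.54290.
SE = √[p̂(1−p̂)(1/n₁+1/n₂)] = √[0.54290·0.45710·(1/399+1/347)] ≈ 0.036567.
z = -0.12724/0.036567 = -3.480.

z = -3.480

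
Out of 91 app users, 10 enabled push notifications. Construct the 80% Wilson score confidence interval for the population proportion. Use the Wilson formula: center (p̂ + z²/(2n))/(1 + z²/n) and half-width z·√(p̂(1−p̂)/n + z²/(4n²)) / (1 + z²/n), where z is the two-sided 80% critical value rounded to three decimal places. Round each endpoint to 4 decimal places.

p̂ = 10/91 = 0.10989; z = 1.282, so z² = 1.643524.
Denominator 1 + z²/n = 1 + 1.643524/91 = 1.018061.
Center = (0.10989 + 0.009030)/1.018061 = 0.11681.
Radicand: p̂(1−p̂)/n + z²/(4n²) = 0.001074882 + 0.000049617 = 0.001124499.
Half-width = z·√(radicand)/denom = 1.282·0.033534/1.018061 = 0.04223.
Interval: 0.11681 ± 0.04223 → (0.0746, 0.1590).

(0.0746, 0.1590)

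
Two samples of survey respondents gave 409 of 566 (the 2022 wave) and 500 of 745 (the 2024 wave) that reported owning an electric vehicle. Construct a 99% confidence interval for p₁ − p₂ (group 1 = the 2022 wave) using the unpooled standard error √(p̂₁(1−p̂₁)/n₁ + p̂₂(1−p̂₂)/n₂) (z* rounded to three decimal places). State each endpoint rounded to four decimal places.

(-0.0142, 0.1172)

p̂₁ = 409/566 = 0.72261, p̂₂ = 500/745 = 0.67114; p̂₁ − p̂₂ = 0.05147.
Unpooled SE = √(p̂₁(1−p̂₁)/n₁ + p̂₂(1−p̂₂)/n₂) = √(0.000354139 + 0.000296256) = 0.025503.
For 99% confidence, z* = 2.576. Margin = 2.576·0.025503 = 0.06570.
CI: 0.05147 ± 0.06570 = (-0.0142, 0.1172).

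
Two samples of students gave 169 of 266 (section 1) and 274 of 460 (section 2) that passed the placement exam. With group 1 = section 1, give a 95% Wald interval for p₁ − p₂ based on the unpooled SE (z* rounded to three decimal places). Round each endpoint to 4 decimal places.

p̂₁ = 0.63534, p̂₂ = 0.59565, so the observed difference is 0.03969.
Unpooled SE = √(p̂₁(1−p̂₁)/n₁ + p̂₂(1−p̂₂)/n₂) = √(0.000870991 + 0.000523588) = 0.037344.
For 95% confidence, z* = 1.960. Margin = 1.960·0.037344 = 0.07319.
Interval: 0.03969 ± 0.07319 → (-0.0335, 0.1129).

(-0.0335, 0.1129)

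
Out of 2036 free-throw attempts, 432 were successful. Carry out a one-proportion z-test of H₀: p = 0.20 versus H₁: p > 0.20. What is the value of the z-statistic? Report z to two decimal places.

With x = 432 successes in n = 2036, p̂ = 0.21218.
Under H₀, SE = √(p₀(1−p₀)/n) = √(0.20·0.80/2036) = √0.000078585 = 0.008865.
z = (0.21218 − 0.20)/0.008865 = 0.01218/0.008865 = 1.37.

z = 1.37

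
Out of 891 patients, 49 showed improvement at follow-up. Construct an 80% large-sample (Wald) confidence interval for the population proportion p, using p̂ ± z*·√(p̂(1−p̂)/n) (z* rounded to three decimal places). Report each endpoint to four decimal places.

(0.0452, 0.0648)

With x = 49 successes in n = 891, p̂ = 0.05499.
SE(p̂) = √(0.05499·0.94501/891) = 0.007637.
The 80% critical value is z* = 1.282.
Margin of error: 1.282 × 0.007637 = 0.00979.
CI: 0.05499 ± 0.00979 = (0.0452, 0.0648).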